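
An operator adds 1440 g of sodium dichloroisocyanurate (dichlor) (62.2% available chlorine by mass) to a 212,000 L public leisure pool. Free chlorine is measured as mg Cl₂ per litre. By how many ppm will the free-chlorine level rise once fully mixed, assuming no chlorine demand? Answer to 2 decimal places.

Available chlorine delivered: 1440 g × 0.622 = 895.7 g as Cl₂.
Concentration rise: 895.7 g / 212,000 L = 4.225 mg/L = 4.22 ppm.

4.22 ppm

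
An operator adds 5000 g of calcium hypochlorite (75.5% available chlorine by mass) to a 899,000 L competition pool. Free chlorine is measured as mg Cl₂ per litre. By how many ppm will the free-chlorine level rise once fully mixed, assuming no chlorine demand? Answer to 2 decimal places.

Available chlorine delivered: 5000 g × 0.755 = 3775 g as Cl₂.
Concentration rise: 3775 g / 899,000 L = 4.199 mg/L = 4.20 ppm.

4.20 ppm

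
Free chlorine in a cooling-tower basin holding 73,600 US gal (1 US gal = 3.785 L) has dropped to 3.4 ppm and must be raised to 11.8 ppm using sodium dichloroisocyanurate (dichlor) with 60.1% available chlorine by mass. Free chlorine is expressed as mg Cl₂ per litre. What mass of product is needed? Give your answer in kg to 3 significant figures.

Volume: 73,600 US gal × 3.785 L/gal = 278,576 L.
Chlorine deficit: 11.8 − 3.4 = 8.4 ppm = 8.4 mg/L as Cl₂.
Cl₂ equivalent needed: 8.4 mg/L × 278,576 L = 2,340,000 mg = 2340 g.
Product at 60.1% available chlorine: 2340 / 0.601 = 3894 g.

3.89 kg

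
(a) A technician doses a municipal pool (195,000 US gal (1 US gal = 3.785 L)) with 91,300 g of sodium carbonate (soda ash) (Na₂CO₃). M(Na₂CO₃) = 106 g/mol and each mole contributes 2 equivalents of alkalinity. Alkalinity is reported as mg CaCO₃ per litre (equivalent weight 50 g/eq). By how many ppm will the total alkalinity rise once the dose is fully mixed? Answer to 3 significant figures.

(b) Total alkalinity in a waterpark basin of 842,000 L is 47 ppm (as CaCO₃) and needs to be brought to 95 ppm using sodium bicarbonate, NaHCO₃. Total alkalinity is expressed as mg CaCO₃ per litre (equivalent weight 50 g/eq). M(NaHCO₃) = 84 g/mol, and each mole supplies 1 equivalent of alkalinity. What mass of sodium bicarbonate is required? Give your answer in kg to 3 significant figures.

(a) Volume: 195,000 US gal × 3.785 L/gal = 738,075 L.
(a) Moles of Na₂CO₃: 91,300 g ÷ 106 g/mol = 861.3 mol → 1723 eq of alkalinity.
(a) As CaCO₃: 1723 eq × 50 g/eq = 86,130 g.
(a) Rise: 86,130 g / 738,075 L × 1000 = 116.7 mg/L.

(b) Alkalinity to add: (95 − 47) = 48 mg/L as CaCO₃ × 842,000 L = 40,420 g as CaCO₃.
(b) Equivalents: 40,420 g ÷ 50 g/eq = 808.3 eq.
(b) NaHCO₃ supplies 1 eq per mole → 808.3 mol.
(b) Mass: 808.3 mol × 84 g/mol = 67,900 g.

(a) 117 ppm; (b) 67.9 kg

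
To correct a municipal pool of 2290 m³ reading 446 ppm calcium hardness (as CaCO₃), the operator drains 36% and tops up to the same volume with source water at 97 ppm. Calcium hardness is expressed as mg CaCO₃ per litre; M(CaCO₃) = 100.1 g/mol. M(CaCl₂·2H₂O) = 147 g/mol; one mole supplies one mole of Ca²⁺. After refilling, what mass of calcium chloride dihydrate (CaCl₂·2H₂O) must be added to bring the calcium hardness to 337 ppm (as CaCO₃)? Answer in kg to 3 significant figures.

Volume: 2290 m³ = 2,290,000 L.
After draining 36% and refilling: 446 × 0.64 + 97 × 0.36 = 320.36 ppm.
Deficit to target: 337 − 320.36 = 16.64 mg/L.
As CaCO₃: 16.64 mg/L × 2,290,000 L = 38,110 g; ÷ 100.1 = 380.7 mol Ca²⁺.
Mass: 380.7 × 147 = 55,960 g.

56.0 kg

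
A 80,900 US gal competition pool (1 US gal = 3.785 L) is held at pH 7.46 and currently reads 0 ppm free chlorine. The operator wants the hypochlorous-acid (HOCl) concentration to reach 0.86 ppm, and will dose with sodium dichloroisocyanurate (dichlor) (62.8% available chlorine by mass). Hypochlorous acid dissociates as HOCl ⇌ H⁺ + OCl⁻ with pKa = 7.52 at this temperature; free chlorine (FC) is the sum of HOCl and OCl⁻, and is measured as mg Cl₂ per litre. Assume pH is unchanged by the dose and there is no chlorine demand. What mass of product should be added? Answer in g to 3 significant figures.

Volume: 80,900 US gal × 3.785 L/gal = 306,206 L.
[OCl⁻]/[HOCl] = 10^(pH − pKa) = 10^(7.46 − 7.52) = 0.871; fraction as HOCl = 1/(1 + 0.871) = 0.5345.
Free chlorine required for 0.86 ppm HOCl: 0.86 / 0.5345 = 1.609 ppm.
FC to add: 1.609 − 0 = 1.609 mg/L as Cl₂.
Cl₂ equivalent: 1.609 mg/L × 306,206 L = 492.7 g.
Product at 62.8% available Cl: 492.7 / 0.628 = 784.5 g.

785 g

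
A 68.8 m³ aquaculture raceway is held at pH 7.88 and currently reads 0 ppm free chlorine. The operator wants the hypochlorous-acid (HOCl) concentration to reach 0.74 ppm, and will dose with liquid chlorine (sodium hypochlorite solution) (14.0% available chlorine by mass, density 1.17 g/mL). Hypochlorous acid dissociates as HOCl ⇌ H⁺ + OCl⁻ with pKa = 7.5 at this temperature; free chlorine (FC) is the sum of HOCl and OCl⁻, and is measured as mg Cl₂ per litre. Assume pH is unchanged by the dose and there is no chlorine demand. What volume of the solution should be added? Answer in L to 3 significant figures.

1.06 L

Volume: 68.8 m³ = 68,800 L.
[OCl⁻]/[HOCl] = 10^(pH − pKa) = 10^(7.88 − 7.5) = 2.399; fraction as HOCl = 1/(1 + 2.399) = 0.2942.
Free chlorine required for 0.74 ppm HOCl: 0.74 / 0.2942 = 2.515 ppm.
FC to add: 2.515 − 0 = 2.515 mg/L as Cl₂.
Cl₂ equivalent: 2.515 mg/L × 68,800 L = 173 g.
Product at 14.0% available Cl: 173 / 0.14 = 1236 g.
Volume: 1236 g ÷ 1.17 g/mL = 1056 mL.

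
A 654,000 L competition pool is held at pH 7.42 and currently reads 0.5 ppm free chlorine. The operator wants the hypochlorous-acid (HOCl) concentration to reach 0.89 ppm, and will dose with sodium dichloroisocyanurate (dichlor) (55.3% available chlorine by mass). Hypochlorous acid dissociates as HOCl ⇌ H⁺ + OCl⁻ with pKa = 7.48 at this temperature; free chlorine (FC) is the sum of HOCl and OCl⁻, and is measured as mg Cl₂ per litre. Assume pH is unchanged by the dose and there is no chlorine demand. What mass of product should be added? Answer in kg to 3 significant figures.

1.38 kg

[OCl⁻]/[HOCl] = 10^(pH − pKa) = 10^(7.42 − 7.48) = 0.871; fraction as HOCl = 1/(1 + 0.871) = 0.5345.
Free chlorine required for 0.89 ppm HOCl: 0.89 / 0.5345 = 1.665 ppm.
FC to add: 1.665 − 0.5 = 1.165 mg/L as Cl₂.
Cl₂ equivalent: 1.165 mg/L × 654,000 L = 762 g.
Product at 55.3% available Cl: 762 / 0.553 = 1378 g.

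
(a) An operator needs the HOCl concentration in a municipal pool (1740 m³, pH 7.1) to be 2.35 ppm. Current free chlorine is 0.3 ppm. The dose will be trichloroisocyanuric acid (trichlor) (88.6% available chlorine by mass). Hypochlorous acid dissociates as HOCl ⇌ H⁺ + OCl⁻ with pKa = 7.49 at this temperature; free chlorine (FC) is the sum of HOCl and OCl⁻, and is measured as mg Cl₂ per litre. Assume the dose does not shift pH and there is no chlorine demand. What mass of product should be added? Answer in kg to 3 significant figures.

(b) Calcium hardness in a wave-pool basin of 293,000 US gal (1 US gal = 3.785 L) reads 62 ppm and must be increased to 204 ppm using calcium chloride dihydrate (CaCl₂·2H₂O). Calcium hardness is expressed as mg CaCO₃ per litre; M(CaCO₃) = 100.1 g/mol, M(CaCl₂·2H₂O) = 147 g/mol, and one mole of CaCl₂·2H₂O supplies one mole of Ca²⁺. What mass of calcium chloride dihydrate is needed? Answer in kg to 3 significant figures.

(a) Volume: 1740 m³ = 1,740,000 L.
(a) [OCl⁻]/[HOCl] = 10^(pH − pKa) = 10^(7.1 − 7.49) = 0.4074; fraction as HOCl = 1/(1 + 0.4074) = 0.7105.
(a) Free chlorine required for 2.35 ppm HOCl: 2.35 / 0.7105 = 3.307 ppm.
(a) FC to add: 3.307 − 0.3 = 3.007 mg/L as Cl₂.
(a) Cl₂ equivalent: 3.007 mg/L × 1,740,000 L = 5233 g.
(a) Product at 88.6% available Cl: 5233 / 0.886 = 5906 g.

(b) Volume: 293,000 US gal × 3.785 L/gal = 1,109,005 L.
(b) Hardness to add: (204 − 62) = 142 mg/L as CaCO₃ × 1,109,005 L = 157,500 g as CaCO₃.
(b) Moles of Ca²⁺ (1 mol Ca²⁺ ≡ 1 mol CaCO₃): 157,500 / 100.1 g/mol = 1573 mol.
(b) Mass of CaCl₂·2H₂O: 1573 × 147 = 231,300 g.

(a) 5.91 kg; (b) 231 kg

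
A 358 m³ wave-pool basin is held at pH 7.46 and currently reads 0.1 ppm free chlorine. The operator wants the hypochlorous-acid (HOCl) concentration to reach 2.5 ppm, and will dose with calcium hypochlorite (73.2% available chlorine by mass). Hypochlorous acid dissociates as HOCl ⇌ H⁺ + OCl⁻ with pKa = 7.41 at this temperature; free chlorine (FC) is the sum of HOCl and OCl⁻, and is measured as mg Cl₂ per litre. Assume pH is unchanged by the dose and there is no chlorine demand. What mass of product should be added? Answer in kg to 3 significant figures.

Volume: 358 m³ = 358,000 L.
[OCl⁻]/[HOCl] = 10^(pH − pKa) = 10^(7.46 − 7.41) = 1.122; fraction as HOCl = 1/(1 + 1.122) = 0.4712.
Free chlorine required for 2.5 ppm HOCl: 2.5 / 0.4712 = 5.305 ppm.
FC to add: 5.305 − 0.1 = 5.205 mg/L as Cl₂.
Cl₂ equivalent: 5.205 mg/L × 358,000 L = 1863 g.
Product at 73.2% available Cl: 1863 / 0.732 = 2546 g.

2.55 kg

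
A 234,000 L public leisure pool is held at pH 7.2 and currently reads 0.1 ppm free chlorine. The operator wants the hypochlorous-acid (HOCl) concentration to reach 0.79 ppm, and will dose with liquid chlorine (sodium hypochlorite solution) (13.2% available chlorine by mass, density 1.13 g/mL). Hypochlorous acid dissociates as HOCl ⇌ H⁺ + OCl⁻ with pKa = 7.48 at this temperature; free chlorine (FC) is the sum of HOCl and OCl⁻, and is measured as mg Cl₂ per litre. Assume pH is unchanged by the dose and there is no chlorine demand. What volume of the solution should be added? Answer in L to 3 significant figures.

1.73 L

[OCl⁻]/[HOCl] = 10^(pH − pKa) = 10^(7.2 − 7.48) = 0.5248; fraction as HOCl = 1/(1 + 0.5248) = 0.6558.
Free chlorine required for 0.79 ppm HOCl: 0.79 / 0.6558 = 1.205 ppm.
FC to add: 1.205 − 0.1 = 1.105 mg/L as Cl₂.
Cl₂ equivalent: 1.105 mg/L × 234,000 L = 258.5 g.
Product at 13.2% available Cl: 258.5 / 0.132 = 1958 g.
Volume: 1958 g ÷ 1.13 g/mL = 1733 mL.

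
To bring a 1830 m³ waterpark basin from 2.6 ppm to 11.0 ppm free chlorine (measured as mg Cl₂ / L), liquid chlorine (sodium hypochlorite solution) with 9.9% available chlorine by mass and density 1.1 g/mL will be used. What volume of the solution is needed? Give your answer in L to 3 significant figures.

Volume: 1830 m³ = 1,830,000 L.
Chlorine deficit: 11.0 − 2.6 = 8.4 ppm = 8.4 mg/L as Cl₂.
Cl₂ equivalent needed: 8.4 mg/L × 1,830,000 L = 15,370,000 mg = 15,370 g.
Product at 9.9% available chlorine: 15,370 / 0.099 = 155,300 g.
Volume at density 1.1 g/mL: 155,300 g ÷ 1.1 g/mL = 141,200 mL.

141 L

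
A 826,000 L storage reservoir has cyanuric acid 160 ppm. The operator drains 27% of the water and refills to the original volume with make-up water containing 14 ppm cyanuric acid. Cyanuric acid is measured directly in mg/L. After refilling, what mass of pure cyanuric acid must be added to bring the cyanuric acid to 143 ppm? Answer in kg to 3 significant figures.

18.5 kg

After draining 27% and refilling: 160 × 0.73 + 14 × 0.27 = 120.58 ppm.
Deficit to target: 143 − 120.58 = 22.42 mg/L.
Mass: 22.42 mg/L × 826,000 L = 18,520 g cyanuric acid.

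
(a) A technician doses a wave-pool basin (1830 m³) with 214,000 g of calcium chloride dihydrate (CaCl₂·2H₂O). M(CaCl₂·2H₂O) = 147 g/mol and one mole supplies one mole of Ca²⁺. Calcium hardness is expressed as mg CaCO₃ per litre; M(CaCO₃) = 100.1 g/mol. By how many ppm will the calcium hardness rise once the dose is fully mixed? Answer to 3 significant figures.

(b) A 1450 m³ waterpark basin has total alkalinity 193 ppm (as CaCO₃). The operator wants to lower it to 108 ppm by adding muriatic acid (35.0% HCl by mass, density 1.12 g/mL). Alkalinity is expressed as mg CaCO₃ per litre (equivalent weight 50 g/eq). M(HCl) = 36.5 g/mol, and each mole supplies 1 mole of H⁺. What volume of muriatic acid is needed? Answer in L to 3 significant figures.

(a) 79.6 ppm; (b) 230 L

(a) Volume: 1830 m³ = 1,830,000 L.
(a) Moles of Ca²⁺: 214,000 g ÷ 147 g/mol = 1456 mol.
(a) As CaCO₃: 1456 mol × 100.1 g/mol = 145,700 g.
(a) Rise: 145,700 g / 1,830,000 L × 1000 = 79.63 mg/L.

(b) Volume: 1450 m³ = 1,450,000 L.
(b) Alkalinity to neutralize: (193 − 108) = 85 mg/L as CaCO₃ × 1,450,000 L = 123,200 g as CaCO₃.
(b) Equivalents of H⁺ required: 123,200 ÷ 50 g/eq = 2465 eq = 2465 mol HCl.
(b) Mass of HCl: 2465 × 36.5 = 89,970 g.
(b) Mass of 35.0% solution: 89,970 / 0.35 = 257,100 g.
(b) Volume: 257,100 g ÷ 1.12 g/mL = 229,500 mL.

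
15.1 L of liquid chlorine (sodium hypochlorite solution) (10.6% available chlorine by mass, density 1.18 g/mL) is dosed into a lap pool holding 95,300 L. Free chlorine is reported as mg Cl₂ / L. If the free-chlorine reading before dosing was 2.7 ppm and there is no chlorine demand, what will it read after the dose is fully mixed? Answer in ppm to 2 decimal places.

22.52 ppm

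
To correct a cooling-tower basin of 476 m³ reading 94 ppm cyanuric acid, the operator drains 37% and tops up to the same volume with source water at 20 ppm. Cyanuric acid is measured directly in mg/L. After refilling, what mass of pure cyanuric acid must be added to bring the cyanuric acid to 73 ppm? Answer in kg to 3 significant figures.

Volume: 476 m³ = 476,000 L.
After draining 37% and refilling: 94 × 0.63 + 20 × 0.37 = 66.62 ppm.
Deficit to target: 73 − 66.62 = 6.38 mg/L.
Mass: 6.38 mg/L × 476,000 L = 3037 g cyanuric acid.

3.04 kg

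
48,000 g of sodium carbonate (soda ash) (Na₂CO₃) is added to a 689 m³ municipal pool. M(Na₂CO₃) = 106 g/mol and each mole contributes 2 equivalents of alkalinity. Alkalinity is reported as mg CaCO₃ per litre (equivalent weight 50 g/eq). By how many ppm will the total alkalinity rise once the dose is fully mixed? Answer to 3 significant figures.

Volume: 689 m³ = 689,000 L.
Moles of Na₂CO₃: 48,000 g ÷ 106 g/mol = 452.8 mol → 905.7 eq of alkalinity.
As CaCO₃: 905.7 eq × 50 g/eq = 45,280 g.
Rise: 45,280 g / 689,000 L × 1000 = 65.72 mg/L.

65.7 ppm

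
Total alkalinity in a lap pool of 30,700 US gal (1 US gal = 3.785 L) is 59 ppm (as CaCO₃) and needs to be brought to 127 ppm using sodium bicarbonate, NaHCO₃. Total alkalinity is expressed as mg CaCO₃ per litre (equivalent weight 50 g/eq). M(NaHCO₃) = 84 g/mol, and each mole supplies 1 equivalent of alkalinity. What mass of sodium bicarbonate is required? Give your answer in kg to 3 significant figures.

Volume: 30,700 US gal × 3.785 L/gal = 116,200 L.
Alkalinity to add: (127 − 59) = 68 mg/L as CaCO₃ × 116,200 L = 7902 g as CaCO₃.
Equivalents: 7902 g ÷ 50 g/eq = 158 eq.
NaHCO₃ supplies 1 eq per mole → 158 mol.
Mass: 158 mol × 84 g/mol = 13,270 g.

13.3 kg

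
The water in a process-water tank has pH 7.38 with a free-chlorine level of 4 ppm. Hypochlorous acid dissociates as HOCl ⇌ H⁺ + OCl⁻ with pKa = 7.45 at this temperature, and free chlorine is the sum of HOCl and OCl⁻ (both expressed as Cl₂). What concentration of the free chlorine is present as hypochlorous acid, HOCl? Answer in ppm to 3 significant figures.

2.16 ppm

[OCl⁻]/[HOCl] = 10^(pH − pKa) = 10^(7.38 − 7.45) = 10^-0.07 = 0.8511.
Fraction as HOCl = 1 / (1 + 0.8511) = 0.5402.
HOCl = 0.5402 × 4 ppm = 2.161 ppm.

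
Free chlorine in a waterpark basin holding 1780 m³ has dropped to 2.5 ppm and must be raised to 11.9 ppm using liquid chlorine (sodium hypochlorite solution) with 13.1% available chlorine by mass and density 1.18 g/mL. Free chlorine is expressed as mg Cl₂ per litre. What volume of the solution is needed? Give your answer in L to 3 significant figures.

Volume: 1780 m³ = 1,780,000 L.
Chlorine deficit: 11.9 − 2.5 = 9.4 ppm = 9.4 mg/L as Cl₂.
Cl₂ equivalent needed: 9.4 mg/L × 1,780,000 L = 16,730,000 mg = 16,730 g.
Product at 13.1% available chlorine: 16,730 / 0.131 = 127,700 g.
Volume at density 1.18 g/mL: 127,700 g ÷ 1.18 g/mL = 108,200 mL.

108 L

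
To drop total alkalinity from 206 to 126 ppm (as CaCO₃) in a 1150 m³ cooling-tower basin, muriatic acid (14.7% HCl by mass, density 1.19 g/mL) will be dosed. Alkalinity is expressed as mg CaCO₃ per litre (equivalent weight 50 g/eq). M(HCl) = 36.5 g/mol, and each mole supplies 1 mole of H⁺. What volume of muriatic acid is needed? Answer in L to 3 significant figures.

384 L

Volume: 1150 m³ = 1,150,000 L.
Alkalinity to neutralize: (206 − 126) = 80 mg/L as CaCO₃ × 1,150,000 L = 92,000 g as CaCO₃.
Equivalents of H⁺ required: 92,000 ÷ 50 g/eq = 1840 eq = 1840 mol HCl.
Mass of HCl: 1840 × 36.5 = 67,160 g.
Mass of 14.7% solution: 67,160 / 0.147 = 456,900 g.
Volume: 456,900 g ÷ 1.19 g/mL = 383,900 mL.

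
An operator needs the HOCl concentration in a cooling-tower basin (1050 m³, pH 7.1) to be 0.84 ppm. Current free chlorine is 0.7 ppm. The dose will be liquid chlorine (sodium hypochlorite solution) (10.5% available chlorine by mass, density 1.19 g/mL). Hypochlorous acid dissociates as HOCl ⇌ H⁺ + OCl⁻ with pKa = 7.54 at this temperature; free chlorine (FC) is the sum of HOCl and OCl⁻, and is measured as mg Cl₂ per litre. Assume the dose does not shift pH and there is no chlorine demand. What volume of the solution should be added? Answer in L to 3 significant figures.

3.74 L

Volume: 1050 m³ = 1,050,000 L.
[OCl⁻]/[HOCl] = 10^(pH − pKa) = 10^(7.1 − 7.54) = 0.3631; fraction as HOCl = 1/(1 + 0.3631) = 0.7336.
Free chlorine required for 0.84 ppm HOCl: 0.84 / 0.7336 = 1.145 ppm.
FC to add: 1.145 − 0.7 = 0.445 mg/L as Cl₂.
Cl₂ equivalent: 0.445 mg/L × 1,050,000 L = 467.2 g.
Product at 10.5% available Cl: 467.2 / 0.105 = 4450 g.
Volume: 4450 g ÷ 1.19 g/mL = 3739 mL.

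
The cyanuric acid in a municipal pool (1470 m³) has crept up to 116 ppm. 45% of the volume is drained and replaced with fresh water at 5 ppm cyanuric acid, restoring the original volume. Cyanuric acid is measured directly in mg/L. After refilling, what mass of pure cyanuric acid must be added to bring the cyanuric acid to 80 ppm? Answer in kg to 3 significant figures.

Volume: 1470 m³ = 1,470,000 L.
After draining 45% and refilling: 116 × 0.55 + 5 × 0.45 = 66.05 ppm.
Deficit to target: 80 − 66.05 = 13.95 mg/L.
Mass: 13.95 mg/L × 1,470,000 L = 20,510 g cyanuric acid.

20.5 kg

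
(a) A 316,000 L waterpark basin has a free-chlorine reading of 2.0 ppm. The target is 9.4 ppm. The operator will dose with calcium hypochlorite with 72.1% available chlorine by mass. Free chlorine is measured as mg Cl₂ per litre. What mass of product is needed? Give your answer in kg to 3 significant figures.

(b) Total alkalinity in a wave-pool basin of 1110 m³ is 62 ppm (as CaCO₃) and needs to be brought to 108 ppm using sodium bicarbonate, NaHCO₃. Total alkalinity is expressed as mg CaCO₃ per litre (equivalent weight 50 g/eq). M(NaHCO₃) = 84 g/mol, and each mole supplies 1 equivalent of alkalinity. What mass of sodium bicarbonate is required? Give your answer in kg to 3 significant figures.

(a) 3.24 kg; (b) 85.8 kg

(a) Chlorine deficit: 9.4 − 2.0 = 7.4 ppm = 7.4 mg/L as Cl₂.
(a) Cl₂ equivalent needed: 7.4 mg/L × 316,000 L = 2,338,000 mg = 2338 g.
(a) Product at 72.1% available chlorine: 2338 / 0.721 = 3243 g.

(b) Volume: 1110 m³ = 1,110,000 L.
(b) Alkalinity to add: (108 − 62) = 46 mg/L as CaCO₃ × 1,110,000 L = 51,060 g as CaCO₃.
(b) Equivalents: 51,060 g ÷ 50 g/eq = 1021 eq.
(b) NaHCO₃ supplies 1 eq per mole → 1021 mol.
(b) Mass: 1021 mol × 84 g/mol = 85,780 g.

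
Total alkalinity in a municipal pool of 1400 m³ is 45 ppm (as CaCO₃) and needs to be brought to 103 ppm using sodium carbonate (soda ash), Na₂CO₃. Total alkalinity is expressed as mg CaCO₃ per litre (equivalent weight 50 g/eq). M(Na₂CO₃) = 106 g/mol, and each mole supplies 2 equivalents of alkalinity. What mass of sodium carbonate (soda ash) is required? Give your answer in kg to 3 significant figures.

Volume: 1400 m³ = 1,400,000 L.
Alkalinity to add: (103 − 45) = 58 mg/L as CaCO₃ × 1,400,000 L = 81,200 g as CaCO₃.
Equivalents: 81,200 g ÷ 50 g/eq = 1624 eq.
Each mole of Na₂CO₃ supplies 2 eq, so 1624 / 2 = 812 mol.
Mass: 812 mol × 106 g/mol = 86,070 g.

86.1 kg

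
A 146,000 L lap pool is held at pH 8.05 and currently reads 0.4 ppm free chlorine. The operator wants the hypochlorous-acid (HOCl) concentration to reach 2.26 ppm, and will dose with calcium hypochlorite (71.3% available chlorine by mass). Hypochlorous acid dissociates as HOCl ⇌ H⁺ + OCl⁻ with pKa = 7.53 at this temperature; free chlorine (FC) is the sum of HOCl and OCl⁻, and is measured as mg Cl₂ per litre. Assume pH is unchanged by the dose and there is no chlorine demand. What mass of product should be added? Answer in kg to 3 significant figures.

[OCl⁻]/[HOCl] = 10^(pH − pKa) = 10^(8.05 − 7.53) = 3.311; fraction as HOCl = 1/(1 + 3.311) = 0.2319.
Free chlorine required for 2.26 ppm HOCl: 2.26 / 0.2319 = 9.744 ppm.
FC to add: 9.744 − 0.4 = 9.344 mg/L as Cl₂.
Cl₂ equivalent: 9.344 mg/L × 146,000 L = 1364 g.
Product at 71.3% available Cl: 1364 / 0.713 = 1913 g.

1.91 kg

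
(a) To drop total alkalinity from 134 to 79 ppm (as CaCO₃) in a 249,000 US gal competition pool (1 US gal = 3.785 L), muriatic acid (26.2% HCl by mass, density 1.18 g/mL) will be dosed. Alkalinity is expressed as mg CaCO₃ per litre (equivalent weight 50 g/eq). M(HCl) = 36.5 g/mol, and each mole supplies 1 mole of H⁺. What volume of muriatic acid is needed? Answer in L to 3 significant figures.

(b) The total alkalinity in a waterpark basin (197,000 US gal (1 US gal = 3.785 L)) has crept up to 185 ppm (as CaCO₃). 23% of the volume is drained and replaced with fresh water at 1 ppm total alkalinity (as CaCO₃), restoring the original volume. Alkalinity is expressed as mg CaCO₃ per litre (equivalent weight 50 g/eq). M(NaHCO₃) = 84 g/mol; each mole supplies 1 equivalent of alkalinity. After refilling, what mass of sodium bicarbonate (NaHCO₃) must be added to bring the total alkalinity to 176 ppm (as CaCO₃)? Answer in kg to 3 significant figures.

(a) Volume: 249,000 US gal × 3.785 L/gal = 942,465 L.
(a) Alkalinity to neutralize: (134 − 79) = 55 mg/L as CaCO₃ × 942,465 L = 51,840 g as CaCO₃.
(a) Equivalents of H⁺ required: 51,840 ÷ 50 g/eq = 1037 eq = 1037 mol HCl.
(a) Mass of HCl: 1037 × 36.5 = 37,840 g.
(a) Mass of 26.2% solution: 37,840 / 0.262 = 144,400 g.
(a) Volume: 144,400 g ÷ 1.18 g/mL = 122,400 mL.

(b) Volume: 197,000 US gal × 3.785 L/gal = 745,645 L.
(b) After draining 23% and refilling: 185 × 0.77 + 1 × 0.23 = 142.68 ppm.
(b) Deficit to target: 176 − 142.68 = 33.32 mg/L.
(b) As CaCO₃: 33.32 mg/L × 745,645 L = 24,840 g; ÷ 50 g/eq ÷ 1 = 496.9 mol NaHCO₃.
(b) Mass: 496.9 × 84 = 41,740 g.

(a) 122 L; (b) 41.7 kg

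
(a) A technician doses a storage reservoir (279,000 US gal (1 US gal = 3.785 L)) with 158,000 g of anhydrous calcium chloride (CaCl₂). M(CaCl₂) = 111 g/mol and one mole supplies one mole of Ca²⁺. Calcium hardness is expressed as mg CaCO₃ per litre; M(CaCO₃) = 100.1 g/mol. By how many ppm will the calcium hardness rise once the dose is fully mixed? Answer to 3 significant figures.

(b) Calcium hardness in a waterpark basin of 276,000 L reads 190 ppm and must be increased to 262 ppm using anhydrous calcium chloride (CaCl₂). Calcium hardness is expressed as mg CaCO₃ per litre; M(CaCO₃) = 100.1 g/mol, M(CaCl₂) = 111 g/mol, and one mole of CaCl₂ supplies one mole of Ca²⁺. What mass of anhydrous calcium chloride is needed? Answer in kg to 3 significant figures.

(a) Volume: 279,000 US gal × 3.785 L/gal = 1,056,015 L.
(a) Moles of Ca²⁺: 158,000 g ÷ 111 g/mol = 1423 mol.
(a) As CaCO₃: 1423 mol × 100.1 g/mol = 142,500 g.
(a) Rise: 142,500 g / 1,056,015 L × 1000 = 134.9 mg/L.

(b) Hardness to add: (262 − 190) = 72 mg/L as CaCO₃ × 276,000 L = 19,870 g as CaCO₃.
(b) Moles of Ca²⁺ (1 mol Ca²⁺ ≡ 1 mol CaCO₃): 19,870 / 100.1 g/mol = 198.5 mol.
(b) Mass of CaCl₂: 198.5 × 111 = 22,040 g.

(a) 135 ppm; (b) 22.0 kg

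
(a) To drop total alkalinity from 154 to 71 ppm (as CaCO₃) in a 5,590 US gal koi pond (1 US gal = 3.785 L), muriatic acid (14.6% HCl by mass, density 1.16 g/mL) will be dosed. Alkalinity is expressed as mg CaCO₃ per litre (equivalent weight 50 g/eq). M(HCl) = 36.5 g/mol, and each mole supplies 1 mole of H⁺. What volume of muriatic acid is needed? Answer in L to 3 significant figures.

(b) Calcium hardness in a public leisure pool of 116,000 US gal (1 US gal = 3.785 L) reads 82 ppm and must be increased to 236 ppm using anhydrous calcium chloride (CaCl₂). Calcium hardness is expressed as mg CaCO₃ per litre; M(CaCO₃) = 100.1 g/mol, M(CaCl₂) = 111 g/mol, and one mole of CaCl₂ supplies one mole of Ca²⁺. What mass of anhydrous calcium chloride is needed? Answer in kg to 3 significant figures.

(a) 7.57 L; (b) 75.0 kg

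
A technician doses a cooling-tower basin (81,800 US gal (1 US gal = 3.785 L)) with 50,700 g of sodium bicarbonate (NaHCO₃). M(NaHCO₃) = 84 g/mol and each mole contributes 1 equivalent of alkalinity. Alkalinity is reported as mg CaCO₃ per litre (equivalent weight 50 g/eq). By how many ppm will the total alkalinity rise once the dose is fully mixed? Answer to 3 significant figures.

Volume: 81,800 US gal × 3.785 L/gal = 309,613 L.
Moles of NaHCO₃: 50,700 g ÷ 84 g/mol = 603.6 mol → 603.6 eq of alkalinity.
As CaCO₃: 603.6 eq × 50 g/eq = 30,180 g.
Rise: 30,180 g / 309,613 L × 1000 = 97.47 mg/L.

97.5 ppm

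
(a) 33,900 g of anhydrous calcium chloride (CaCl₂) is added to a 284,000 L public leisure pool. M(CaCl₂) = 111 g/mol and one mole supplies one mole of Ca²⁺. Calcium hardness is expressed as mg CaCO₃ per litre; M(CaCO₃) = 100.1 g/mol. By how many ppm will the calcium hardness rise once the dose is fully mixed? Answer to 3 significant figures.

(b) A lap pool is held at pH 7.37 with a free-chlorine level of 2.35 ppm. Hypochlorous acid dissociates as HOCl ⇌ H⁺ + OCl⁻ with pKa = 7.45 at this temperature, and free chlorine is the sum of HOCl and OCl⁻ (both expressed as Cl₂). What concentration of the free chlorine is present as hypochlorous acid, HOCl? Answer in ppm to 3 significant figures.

(a) Moles of Ca²⁺: 33,900 g ÷ 111 g/mol = 305.4 mol.
(a) As CaCO₃: 305.4 mol × 100.1 g/mol = 30,570 g.
(a) Rise: 30,570 g / 284,000 L × 1000 = 107.6 mg/L.

(b) [OCl⁻]/[HOCl] = 10^(pH − pKa) = 10^(7.37 − 7.45) = 10^-0.08 = 0.8318.
(b) Fraction as HOCl = 1 / (1 + 0.8318) = 0.5459.
(b) HOCl = 0.5459 × 2.35 ppm = 1.283 ppm.

(a) 108 ppm; (b) 1.28 ppm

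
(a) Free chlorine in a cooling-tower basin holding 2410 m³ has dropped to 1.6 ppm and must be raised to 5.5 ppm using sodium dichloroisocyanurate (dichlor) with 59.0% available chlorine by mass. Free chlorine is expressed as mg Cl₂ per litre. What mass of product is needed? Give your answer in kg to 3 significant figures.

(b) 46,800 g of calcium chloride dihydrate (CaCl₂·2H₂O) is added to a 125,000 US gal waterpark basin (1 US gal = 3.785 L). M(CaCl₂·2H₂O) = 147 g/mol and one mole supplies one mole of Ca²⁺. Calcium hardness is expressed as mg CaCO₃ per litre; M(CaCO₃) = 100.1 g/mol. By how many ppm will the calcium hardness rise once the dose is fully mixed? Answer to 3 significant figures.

(a) Volume: 2410 m³ = 2,410,000 L.
(a) Chlorine deficit: 5.5 − 1.6 = 3.9 ppm = 3.9 mg/L as Cl₂.
(a) Cl₂ equivalent needed: 3.9 mg/L × 2,410,000 L = 9,399,000 mg = 9399 g.
(a) Product at 59.0% available chlorine: 9399 / 0.59 = 15,930 g.

(b) Volume: 125,000 US gal × 3.785 L/gal = 473,125 L.
(b) Moles of Ca²⁺: 46,800 g ÷ 147 g/mol = 318.4 mol.
(b) As CaCO₃: 318.4 mol × 100.1 g/mol = 31,870 g.
(b) Rise: 31,870 g / 473,125 L × 1000 = 67.36 mg/L.

(a) 15.9 kg; (b) 67.4 ppm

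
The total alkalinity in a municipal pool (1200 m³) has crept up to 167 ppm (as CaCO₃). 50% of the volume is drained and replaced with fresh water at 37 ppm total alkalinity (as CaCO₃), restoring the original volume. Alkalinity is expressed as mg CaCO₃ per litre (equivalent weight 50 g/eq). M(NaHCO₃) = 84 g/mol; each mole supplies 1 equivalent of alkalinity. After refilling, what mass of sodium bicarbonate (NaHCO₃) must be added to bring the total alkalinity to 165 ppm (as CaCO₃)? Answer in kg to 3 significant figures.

127 kg

Volume: 1200 m³ = 1,200,000 L.
After draining 50% and refilling: 167 × 0.50 + 37 × 0.50 = 102 ppm.
Deficit to target: 165 − 102 = 63 mg/L.
As CaCO₃: 63 mg/L × 1,200,000 L = 75,600 g; ÷ 50 g/eq ÷ 1 = 1512 mol NaHCO₃.
Mass: 1512 × 84 = 127,000 g.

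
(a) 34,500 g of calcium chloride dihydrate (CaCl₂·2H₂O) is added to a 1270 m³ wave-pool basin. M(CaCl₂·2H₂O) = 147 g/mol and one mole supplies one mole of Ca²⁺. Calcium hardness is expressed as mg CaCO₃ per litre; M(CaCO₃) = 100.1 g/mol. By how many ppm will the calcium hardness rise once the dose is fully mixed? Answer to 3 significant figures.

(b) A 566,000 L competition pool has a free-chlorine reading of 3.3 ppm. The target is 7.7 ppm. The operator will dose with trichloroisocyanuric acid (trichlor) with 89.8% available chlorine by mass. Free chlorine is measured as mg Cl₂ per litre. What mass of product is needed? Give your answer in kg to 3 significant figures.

(a) 18.5 ppm; (b) 2.77 kg

(a) Volume: 1270 m³ = 1,270,000 L.
(a) Moles of Ca²⁺: 34,500 g ÷ 147 g/mol = 234.7 mol.
(a) As CaCO₃: 234.7 mol × 100.1 g/mol = 23,490 g.
(a) Rise: 23,490 g / 1,270,000 L × 1000 = 18.5 mg/L.

(b) Chlorine deficit: 7.7 − 3.3 = 4.4 ppm = 4.4 mg/L as Cl₂.
(b) Cl₂ equivalent needed: 4.4 mg/L × 566,000 L = 2,490,000 mg = 2490 g.
(b) Product at 89.8% available chlorine: 2490 / 0.898 = 2773 g.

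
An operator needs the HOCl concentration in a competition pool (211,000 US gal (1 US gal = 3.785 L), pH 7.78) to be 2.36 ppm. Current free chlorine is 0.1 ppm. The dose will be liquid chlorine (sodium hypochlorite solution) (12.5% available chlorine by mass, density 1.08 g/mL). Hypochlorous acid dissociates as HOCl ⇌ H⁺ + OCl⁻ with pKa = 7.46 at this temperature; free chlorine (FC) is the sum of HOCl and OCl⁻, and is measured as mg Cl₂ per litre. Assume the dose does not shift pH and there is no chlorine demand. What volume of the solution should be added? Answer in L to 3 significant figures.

42.5 L

Volume: 211,000 US gal × 3.785 L/gal = 798,635 L.
[OCl⁻]/[HOCl] = 10^(pH − pKa) = 10^(7.78 − 7.46) = 2.089; fraction as HOCl = 1/(1 + 2.089) = 0.3237.
Free chlorine required for 2.36 ppm HOCl: 2.36 / 0.3237 = 7.291 ppm.
FC to add: 7.291 − 0.1 = 7.191 mg/L as Cl₂.
Cl₂ equivalent: 7.191 mg/L × 798,635 L = 5743 g.
Product at 12.5% available Cl: 5743 / 0.125 = 45,940 g.
Volume: 45,940 g ÷ 1.08 g/mL = 42,540 mL.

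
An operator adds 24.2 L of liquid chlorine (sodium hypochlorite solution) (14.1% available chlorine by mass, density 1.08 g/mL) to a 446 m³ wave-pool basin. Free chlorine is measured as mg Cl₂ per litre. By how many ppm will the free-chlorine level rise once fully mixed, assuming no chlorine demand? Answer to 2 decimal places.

8.26 ppm

Volume: 446 m³ = 446,000 L.
Mass of solution: 24.2 L × 1000 mL/L × 1.08 g/mL = 26,140 g.
Available chlorine delivered: 26,140 g × 0.141 = 3685 g as Cl₂.
Concentration rise: 3685 g / 446,000 L = 8.263 mg/L = 8.26 ppm.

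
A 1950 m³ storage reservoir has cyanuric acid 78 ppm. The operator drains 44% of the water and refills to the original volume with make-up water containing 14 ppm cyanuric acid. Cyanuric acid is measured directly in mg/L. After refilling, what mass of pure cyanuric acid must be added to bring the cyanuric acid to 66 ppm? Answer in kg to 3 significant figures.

Volume: 1950 m³ = 1,950,000 L.
After draining 44% and refilling: 78 × 0.56 + 14 × 0.44 = 49.84 ppm.
Deficit to target: 66 − 49.84 = 16.16 mg/L.
Mass: 16.16 mg/L × 1,950,000 L = 31,510 g cyanuric acid.

31.5 kg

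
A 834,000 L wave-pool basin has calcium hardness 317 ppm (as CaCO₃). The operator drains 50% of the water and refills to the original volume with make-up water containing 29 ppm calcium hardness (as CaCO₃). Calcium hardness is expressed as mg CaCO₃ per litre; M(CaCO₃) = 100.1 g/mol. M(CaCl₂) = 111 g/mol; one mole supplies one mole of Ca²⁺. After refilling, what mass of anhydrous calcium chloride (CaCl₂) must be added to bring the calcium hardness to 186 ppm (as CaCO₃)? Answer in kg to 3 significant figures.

12.0 kg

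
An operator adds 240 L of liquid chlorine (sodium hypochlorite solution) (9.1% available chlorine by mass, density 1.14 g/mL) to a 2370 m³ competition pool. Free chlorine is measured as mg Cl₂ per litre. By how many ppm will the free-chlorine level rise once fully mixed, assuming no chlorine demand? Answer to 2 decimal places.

Volume: 2370 m³ = 2,370,000 L.
Mass of solution: 240 L × 1000 mL/L × 1.14 g/mL = 273,600 g.
Available chlorine delivered: 273,600 g × 0.091 = 24,900 g as Cl₂.
Concentration rise: 24,900 g / 2,370,000 L = 10.51 mg/L = 10.51 ppm.

10.51 ppm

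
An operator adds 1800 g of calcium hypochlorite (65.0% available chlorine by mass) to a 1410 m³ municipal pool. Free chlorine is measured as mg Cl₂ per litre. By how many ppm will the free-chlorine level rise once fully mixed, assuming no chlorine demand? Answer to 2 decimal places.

0.83 ppm

Volume: 1410 m³ = 1,410,000 L.
Available chlorine delivered: 1800 g × 0.65 = 1170 g as Cl₂.
Concentration rise: 1170 g / 1,410,000 L = 0.8298 mg/L = 0.83 ppm.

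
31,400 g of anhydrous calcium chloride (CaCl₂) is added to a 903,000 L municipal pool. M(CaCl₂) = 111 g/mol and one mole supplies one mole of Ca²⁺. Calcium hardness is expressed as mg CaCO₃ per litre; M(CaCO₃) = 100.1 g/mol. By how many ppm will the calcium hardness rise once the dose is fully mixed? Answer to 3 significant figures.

31.4 ppm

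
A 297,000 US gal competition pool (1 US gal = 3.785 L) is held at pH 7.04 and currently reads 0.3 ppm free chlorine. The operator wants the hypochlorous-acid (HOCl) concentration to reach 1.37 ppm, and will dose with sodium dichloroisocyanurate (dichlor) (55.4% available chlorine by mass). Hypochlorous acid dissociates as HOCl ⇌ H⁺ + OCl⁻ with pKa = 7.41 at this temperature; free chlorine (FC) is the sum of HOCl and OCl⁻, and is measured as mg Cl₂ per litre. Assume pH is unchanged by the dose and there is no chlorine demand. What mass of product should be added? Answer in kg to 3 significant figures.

Volume: 297,000 US gal × 3.785 L/gal = 1,124,145 L.
[OCl⁻]/[HOCl] = 10^(pH − pKa) = 10^(7.04 − 7.41) = 0.4266; fraction as HOCl = 1/(1 + 0.4266) = 0.701.
Free chlorine required for 1.37 ppm HOCl: 1.37 / 0.701 = 1.954 ppm.
FC to add: 1.954 − 0.3 = 1.654 mg/L as Cl₂.
Cl₂ equivalent: 1.654 mg/L × 1,124,145 L = 1860 g.
Product at 55.4% available Cl: 1860 / 0.554 = 3357 g.

3.36 kg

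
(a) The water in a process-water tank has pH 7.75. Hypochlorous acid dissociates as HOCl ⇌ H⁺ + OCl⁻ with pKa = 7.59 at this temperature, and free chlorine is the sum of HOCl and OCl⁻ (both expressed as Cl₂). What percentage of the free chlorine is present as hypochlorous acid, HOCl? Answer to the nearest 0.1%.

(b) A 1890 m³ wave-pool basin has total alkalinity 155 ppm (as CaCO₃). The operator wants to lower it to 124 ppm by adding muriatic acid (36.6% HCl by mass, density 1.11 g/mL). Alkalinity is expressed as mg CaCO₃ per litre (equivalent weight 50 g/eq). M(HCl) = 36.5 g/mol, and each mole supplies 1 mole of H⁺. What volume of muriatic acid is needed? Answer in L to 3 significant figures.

(a) [OCl⁻]/[HOCl] = 10^(pH − pKa) = 10^(7.75 − 7.59) = 10^0.16 = 1.445.
(a) Fraction as HOCl = 1 / (1 + 1.445) = 0.4089.

(b) Volume: 1890 m³ = 1,890,000 L.
(b) Alkalinity to neutralize: (155 − 124) = 31 mg/L as CaCO₃ × 1,890,000 L = 58,590 g as CaCO₃.
(b) Equivalents of H⁺ required: 58,590 ÷ 50 g/eq = 1172 eq = 1172 mol HCl.
(b) Mass of HCl: 1172 × 36.5 = 42,770 g.
(b) Mass of 36.6% solution: 42,770 / 0.366 = 116,900 g.
(b) Volume: 116,900 g ÷ 1.11 g/mL = 105,300 mL.

(a) 40.9%; (b) 105 L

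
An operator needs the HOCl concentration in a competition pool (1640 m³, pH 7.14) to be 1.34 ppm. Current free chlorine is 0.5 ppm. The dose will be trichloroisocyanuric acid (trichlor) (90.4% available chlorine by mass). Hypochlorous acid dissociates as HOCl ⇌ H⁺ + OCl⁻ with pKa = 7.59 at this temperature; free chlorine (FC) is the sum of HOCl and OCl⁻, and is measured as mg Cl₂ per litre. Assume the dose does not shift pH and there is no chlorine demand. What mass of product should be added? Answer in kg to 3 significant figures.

2.39 kg

Volume: 1640 m³ = 1,640,000 L.
[OCl⁻]/[HOCl] = 10^(pH − pKa) = 10^(7.14 − 7.59) = 0.3548; fraction as HOCl = 1/(1 + 0.3548) = 0.7381.
Free chlorine required for 1.34 ppm HOCl: 1.34 / 0.7381 = 1.815 ppm.
FC to add: 1.815 − 0.5 = 1.315 mg/L as Cl₂.
Cl₂ equivalent: 1.315 mg/L × 1,640,000 L = 2157 g.
Product at 90.4% available Cl: 2157 / 0.904 = 2386 g.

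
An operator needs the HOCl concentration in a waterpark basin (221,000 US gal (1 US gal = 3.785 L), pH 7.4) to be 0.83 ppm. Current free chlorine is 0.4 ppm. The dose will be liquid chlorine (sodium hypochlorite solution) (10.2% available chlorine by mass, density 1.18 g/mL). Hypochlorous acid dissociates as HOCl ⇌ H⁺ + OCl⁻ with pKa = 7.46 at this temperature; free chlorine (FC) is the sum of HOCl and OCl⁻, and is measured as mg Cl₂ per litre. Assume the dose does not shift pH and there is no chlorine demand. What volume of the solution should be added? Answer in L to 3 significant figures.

Volume: 221,000 US gal × 3.785 L/gal = 836,485 L.
[OCl⁻]/[HOCl] = 10^(pH − pKa) = 10^(7.4 − 7.46) = 0.871; fraction as HOCl = 1/(1 + 0.871) = 0.5345.
Free chlorine required for 0.83 ppm HOCl: 0.83 / 0.5345 = 1.553 ppm.
FC to add: 1.553 − 0.4 = 1.153 mg/L as Cl₂.
Cl₂ equivalent: 1.153 mg/L × 836,485 L = 964.4 g.
Product at 10.2% available Cl: 964.4 / 0.102 = 9455 g.
Volume: 9455 g ÷ 1.18 g/mL = 8012 mL.

8.01 L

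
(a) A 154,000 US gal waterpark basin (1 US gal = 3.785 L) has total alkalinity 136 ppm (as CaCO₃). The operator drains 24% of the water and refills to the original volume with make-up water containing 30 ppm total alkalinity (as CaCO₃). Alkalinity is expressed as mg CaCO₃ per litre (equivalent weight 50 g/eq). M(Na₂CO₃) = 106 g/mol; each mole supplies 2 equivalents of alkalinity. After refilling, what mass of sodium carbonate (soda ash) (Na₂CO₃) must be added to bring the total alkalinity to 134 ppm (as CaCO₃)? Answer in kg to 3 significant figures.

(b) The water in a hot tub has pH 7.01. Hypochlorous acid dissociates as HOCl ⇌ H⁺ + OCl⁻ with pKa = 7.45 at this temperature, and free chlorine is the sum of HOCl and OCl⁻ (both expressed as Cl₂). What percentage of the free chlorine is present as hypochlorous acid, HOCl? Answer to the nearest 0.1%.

(a) Volume: 154,000 US gal × 3.785 L/gal = 582,890 L.
(a) After draining 24% and refilling: 136 × 0.76 + 30 × 0.24 = 110.56 ppm.
(a) Deficit to target: 134 − 110.56 = 23.44 mg/L.
(a) As CaCO₃: 23.44 mg/L × 582,890 L = 13,660 g; ÷ 50 g/eq ÷ 2 = 136.6 mol Na₂CO₃.
(a) Mass: 136.6 × 106 = 14,480 g.

(b) [OCl⁻]/[HOCl] = 10^(pH − pKa) = 10^(7.01 − 7.45) = 10^-0.44 = 0.3631.
(b) Fraction as HOCl = 1 / (1 + 0.3631) = 0.7336.

(a) 14.5 kg; (b) 73.4%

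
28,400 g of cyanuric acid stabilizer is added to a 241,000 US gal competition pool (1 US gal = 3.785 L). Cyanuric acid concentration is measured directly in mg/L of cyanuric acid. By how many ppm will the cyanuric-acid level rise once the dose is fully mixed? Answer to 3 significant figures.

Volume: 241,000 US gal × 3.785 L/gal = 912,185 L.
Rise: 28,400 g / 912,185 L × 1000 = 31.13 mg/L.

31.1 ppm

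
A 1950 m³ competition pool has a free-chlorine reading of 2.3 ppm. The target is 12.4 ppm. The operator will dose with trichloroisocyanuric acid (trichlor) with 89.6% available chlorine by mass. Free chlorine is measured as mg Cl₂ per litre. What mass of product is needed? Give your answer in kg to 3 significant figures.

Volume: 1950 m³ = 1,950,000 L.
Chlorine deficit: 12.4 − 2.3 = 10.1 ppm = 10.1 mg/L as Cl₂.
Cl₂ equivalent needed: 10.1 mg/L × 1,950,000 L = 19,700,000 mg = 19,700 g.
Product at 89.6% available chlorine: 19,700 / 0.896 = 21,980 g.

22.0 kg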